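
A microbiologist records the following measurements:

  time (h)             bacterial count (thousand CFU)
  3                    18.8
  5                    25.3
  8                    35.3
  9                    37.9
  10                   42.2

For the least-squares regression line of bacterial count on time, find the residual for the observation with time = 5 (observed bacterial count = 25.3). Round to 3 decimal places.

n = 5, Σx = 35, Σy = 159.5, Σxy = 1228.4, Σx² = 279
Sxx = Σx² − (Σx)²/n = 279 − 245 = 34
Sxy = Σxy − (Σx)(Σy)/n = 1228.4 − 1116.5 = 111.9
b = Sxy/Sxx = 111.9/34 = 3.291176
a = ȳ − b·x̄ = 31.9 − 3.291176·7 = 8.861765
ŷ(5) = 8.861765 + 3.291176·5 = 25.317647
residual = y − ŷ = 25.3 − 25.317647 = -0.017647

-0.018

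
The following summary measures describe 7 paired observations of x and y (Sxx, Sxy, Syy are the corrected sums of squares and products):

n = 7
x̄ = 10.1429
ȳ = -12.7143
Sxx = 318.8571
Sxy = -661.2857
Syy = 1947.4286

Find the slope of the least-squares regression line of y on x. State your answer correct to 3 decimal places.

b = Sxy/Sxx = -661.2857/318.8571 = -2.073925

-2.074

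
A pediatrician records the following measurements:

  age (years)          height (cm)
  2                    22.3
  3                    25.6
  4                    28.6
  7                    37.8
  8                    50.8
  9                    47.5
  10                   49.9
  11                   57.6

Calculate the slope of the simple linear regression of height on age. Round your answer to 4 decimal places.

3.8519

n = 8, Σx = 54, Σy = 320.1, Σxy = 2466.9, Σx² = 444
Sxx = Σx² − (Σx)²/n = 444 − 364.5 = 79.5
Sxy = Σxy − (Σx)(Σy)/n = 2466.9 − 2160.675 = 306.225
b = Sxy/Sxx = 306.225/79.5 = 3.851887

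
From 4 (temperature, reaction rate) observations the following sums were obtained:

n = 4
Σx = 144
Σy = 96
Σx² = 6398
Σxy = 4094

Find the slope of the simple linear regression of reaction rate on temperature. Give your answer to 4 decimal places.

Sxx = Σx² − (Σx)²/n = 6398 − 5184 = 1214
Sxy = Σxy − (Σx)(Σy)/n = 4094 − 3456 = 638
b = Sxy/Sxx = 638/1214 = 0.525535

0.5255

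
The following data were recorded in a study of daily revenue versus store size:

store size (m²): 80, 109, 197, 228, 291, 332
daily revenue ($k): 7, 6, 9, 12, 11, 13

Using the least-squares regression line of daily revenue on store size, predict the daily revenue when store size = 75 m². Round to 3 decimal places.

n = 6, Σx = 1237, Σy = 58, Σxy = 13240, Σx² = 303979
Sxx = Σx² − (Σx)²/n = 303979 − 255028.166667 = 48950.833333
Sxy = Σxy − (Σx)(Σy)/n = 13240 − 11957.666667 = 1282.333333
b = Sxy/Sxx = 1282.333333/48950.833333 = 0.026196
a = ȳ − b·x̄ = 9.666667 − 0.026196·206.166667 = 4.265852
ŷ(75) = a + b·75 = 4.265852 + 0.026196·75 = 6.230578

6.231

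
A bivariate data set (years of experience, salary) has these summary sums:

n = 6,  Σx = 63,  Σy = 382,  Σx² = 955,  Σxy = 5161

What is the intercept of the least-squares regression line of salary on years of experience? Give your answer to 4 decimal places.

22.5253

Sxx = Σx² − (Σx)²/n = 955 − 661.5 = 293.5
Sxy = Σxy − (Σx)(Σy)/n = 5161 − 4011 = 1150
b = Sxy/Sxx = 1150/293.5 = 3.918228
a = ȳ − b·x̄ = 63.666667 − 3.918228·10.5 = 22.525270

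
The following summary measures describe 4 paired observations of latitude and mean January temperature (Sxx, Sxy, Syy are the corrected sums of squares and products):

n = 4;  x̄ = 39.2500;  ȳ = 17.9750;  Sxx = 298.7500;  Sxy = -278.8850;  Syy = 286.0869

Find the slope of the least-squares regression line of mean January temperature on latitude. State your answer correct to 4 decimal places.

-0.9335

b = Sxy/Sxx = -278.885/298.75 = -0.933506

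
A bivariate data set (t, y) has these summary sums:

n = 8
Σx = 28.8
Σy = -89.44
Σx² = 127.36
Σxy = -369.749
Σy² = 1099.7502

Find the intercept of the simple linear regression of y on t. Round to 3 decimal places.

Sxx = Σx² − (Σx)²/n = 127.36 − 103.68 = 23.68
Sxy = Σxy − (Σx)(Σy)/n = -369.749 − (-321.984) = -47.765
b = Sxy/Sxx = -47.765/23.68 = -2.017103
a = ȳ − b·x̄ = -11.18 − (-2.017103)·3.6 = -3.918429

-3.918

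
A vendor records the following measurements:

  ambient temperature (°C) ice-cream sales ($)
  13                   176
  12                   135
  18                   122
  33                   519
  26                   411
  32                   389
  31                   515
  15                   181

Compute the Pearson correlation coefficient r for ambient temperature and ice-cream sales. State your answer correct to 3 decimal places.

0.934

n = 8, Σx = 180, Σy = 2448, Σxy = 65045, Σx² = 4612, Σy² = 951674
Sxx = Σx² − (Σx)²/n = 4612 − 4050 = 562
Sxy = Σxy − (Σx)(Σy)/n = 65045 − 55080 = 9965
Syy = Σy² − (Σy)²/n = 951674 − 749088 = 202586
r = Sxy/√(Sxx·Syy) = 9965/√(113853332) = 9965/10670.207683 = 0.933909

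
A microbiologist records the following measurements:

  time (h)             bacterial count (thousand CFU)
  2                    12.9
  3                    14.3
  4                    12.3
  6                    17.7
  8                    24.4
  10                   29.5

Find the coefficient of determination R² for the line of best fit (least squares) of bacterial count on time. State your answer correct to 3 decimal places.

0.920

n = 6, Σx = 33, Σy = 111.1, Σxy = 714.3, Σx² = 229, Σy² = 2301.09
Sxx = Σx² − (Σx)²/n = 229 − 181.5 = 47.5
Sxy = Σxy − (Σx)(Σy)/n = 714.3 − 611.05 = 103.25
Syy = Σy² − (Σy)²/n = 2301.09 − 2057.201667 = 243.888333
R² = Sxy²/(Sxx·Syy) = (103.25)²/(47.5·243.888333) = 0.920228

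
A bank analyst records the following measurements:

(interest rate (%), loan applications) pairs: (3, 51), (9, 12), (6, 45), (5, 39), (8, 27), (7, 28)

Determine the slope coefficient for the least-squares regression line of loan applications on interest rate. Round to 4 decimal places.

-6.0571

n = 6, Σx = 38, Σy = 202, Σxy = 1138, Σx² = 264
Sxx = Σx² − (Σx)²/n = 264 − 240.666667 = 23.333333
Sxy = Σxy − (Σx)(Σy)/n = 1138 − 1279.333333 = -141.333333
b = Sxy/Sxx = -141.333333/23.333333 = -6.057143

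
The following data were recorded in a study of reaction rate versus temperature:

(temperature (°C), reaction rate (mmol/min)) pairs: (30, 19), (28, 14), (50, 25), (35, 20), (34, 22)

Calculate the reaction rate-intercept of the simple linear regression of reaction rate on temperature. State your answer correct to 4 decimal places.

n = 5, Σx = 177, Σy = 100, Σxy = 3660, Σx² = 6565
Sxx = Σx² − (Σx)²/n = 6565 − 6265.8 = 299.2
Sxy = Σxy − (Σx)(Σy)/n = 3660 − 3540 = 120
b = Sxy/Sxx = 120/299.2 = 0.401070
a = ȳ − b·x̄ = 20 − 0.401070·35.4 = 5.802139

5.8021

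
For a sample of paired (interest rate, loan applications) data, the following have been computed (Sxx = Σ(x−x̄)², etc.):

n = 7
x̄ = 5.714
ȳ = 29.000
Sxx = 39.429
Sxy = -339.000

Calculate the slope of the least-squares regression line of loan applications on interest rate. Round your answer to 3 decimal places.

b = Sxy/Sxx = -339/39.429 = -8.597733

-8.598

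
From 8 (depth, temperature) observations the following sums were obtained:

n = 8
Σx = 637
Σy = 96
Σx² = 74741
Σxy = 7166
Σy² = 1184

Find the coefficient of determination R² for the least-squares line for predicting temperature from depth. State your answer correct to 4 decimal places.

Sxx = Σx² − (Σx)²/n = 74741 − 50721.125 = 24019.875
Sxy = Σxy − (Σx)(Σy)/n = 7166 − 7644 = -478
Syy = Σy² − (Σy)²/n = 1184 − 1152 = 32
R² = Sxy²/(Sxx·Syy) = (-478)²/(24019.875·32) = 0.297259

0.2973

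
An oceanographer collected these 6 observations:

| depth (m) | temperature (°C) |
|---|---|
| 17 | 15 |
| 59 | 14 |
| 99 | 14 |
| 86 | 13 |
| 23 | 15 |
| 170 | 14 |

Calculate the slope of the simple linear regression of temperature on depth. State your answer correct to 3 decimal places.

n = 6, Σx = 454, Σy = 85, Σxy = 6310, Σx² = 50396
Sxx = Σx² − (Σx)²/n = 50396 − 34352.666667 = 16043.333333
Sxy = Σxy − (Σx)(Σy)/n = 6310 − 6431.666667 = -121.666667
b = Sxy/Sxx = -121.666667/16043.333333 = -0.007584

-0.008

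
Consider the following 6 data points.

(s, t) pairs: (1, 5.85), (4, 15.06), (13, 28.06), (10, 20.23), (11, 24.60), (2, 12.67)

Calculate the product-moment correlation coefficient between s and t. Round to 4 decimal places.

0.9642

n = 6, Σx = 41, Σy = 106.47, Σxy = 929.11, Σx² = 411, Σy² = 2223.3315
Sxx = Σx² − (Σx)²/n = 411 − 280.166667 = 130.833333
Sxy = Σxy − (Σx)(Σy)/n = 929.11 − 727.545 = 201.565
Syy = Σy² − (Σy)²/n = 2223.3315 − 1889.31015 = 334.02135
r = Sxy/√(Sxx·Syy) = 201.565/√(43701.126625) = 201.565/209.048144 = 0.964204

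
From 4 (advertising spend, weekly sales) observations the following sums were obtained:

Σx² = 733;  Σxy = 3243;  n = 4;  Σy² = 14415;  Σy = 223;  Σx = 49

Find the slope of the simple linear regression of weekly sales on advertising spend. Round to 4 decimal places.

Sxx = Σx² − (Σx)²/n = 733 − 600.25 = 132.75
Sxy = Σxy − (Σx)(Σy)/n = 3243 − 2731.75 = 511.25
b = Sxy/Sxx = 511.25/132.75 = 3.851224

3.8512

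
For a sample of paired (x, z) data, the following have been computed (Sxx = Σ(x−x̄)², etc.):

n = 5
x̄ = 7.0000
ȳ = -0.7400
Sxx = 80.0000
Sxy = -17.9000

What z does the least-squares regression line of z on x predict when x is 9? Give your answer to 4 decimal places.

b = Sxy/Sxx = -17.9/80 = -0.22375
a = ȳ − b·x̄ = -0.74 − (-0.22375)·7 = 0.82625
ŷ(9) = a + b·9 = 0.82625 + (-0.22375)·9 = -1.1875

-1.1875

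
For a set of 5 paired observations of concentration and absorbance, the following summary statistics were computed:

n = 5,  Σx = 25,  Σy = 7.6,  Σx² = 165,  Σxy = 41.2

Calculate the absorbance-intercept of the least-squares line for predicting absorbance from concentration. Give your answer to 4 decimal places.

Sxx = Σx² − (Σx)²/n = 165 − 125 = 40
Sxy = Σxy − (Σx)(Σy)/n = 41.2 − 38 = 3.2
b = Sxy/Sxx = 3.2/40 = 0.08
a = ȳ − b·x̄ = 1.52 − 0.08·5 = 1.12

1.1200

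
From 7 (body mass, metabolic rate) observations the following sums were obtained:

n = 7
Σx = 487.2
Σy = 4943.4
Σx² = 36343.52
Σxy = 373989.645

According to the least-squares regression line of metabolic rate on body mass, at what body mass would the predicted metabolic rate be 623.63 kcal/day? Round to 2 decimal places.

Sxx = Σx² − (Σx)²/n = 36343.52 − 33909.12 = 2434.4
Sxy = Σxy − (Σx)(Σy)/n = 373989.645 − 344060.64 = 29929.005
b = Sxy/Sxx = 29929.005/2434.4 = 12.294202
a = ȳ − b·x̄ = 706.2 − 12.294202·69.6 = -149.476449
Set a + b·x = 623.63: x = (623.63 − (-149.476449)) / 12.294202 = 62.883826

62.88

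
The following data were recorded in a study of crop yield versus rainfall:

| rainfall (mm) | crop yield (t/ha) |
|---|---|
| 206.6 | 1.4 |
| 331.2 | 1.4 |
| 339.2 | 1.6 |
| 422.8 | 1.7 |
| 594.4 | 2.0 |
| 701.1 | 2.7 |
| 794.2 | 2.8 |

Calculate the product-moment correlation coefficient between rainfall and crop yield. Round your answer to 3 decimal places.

n = 7, Σx = 3389.5, Σy = 13.6, Σxy = 7319.93, Σx² = 1921799.69, Σy² = 28.5
Sxx = Σx² − (Σx)²/n = 1921799.69 − 1641244.321429 = 280555.368571
Sxy = Σxy − (Σx)(Σy)/n = 7319.93 − 6585.314286 = 734.615714
Syy = Σy² − (Σy)²/n = 28.5 − 26.422857 = 2.077143
r = Sxy/√(Sxx·Syy) = 734.615714/√(582753.579861) = 734.615714/763.382984 = 0.962316

0.962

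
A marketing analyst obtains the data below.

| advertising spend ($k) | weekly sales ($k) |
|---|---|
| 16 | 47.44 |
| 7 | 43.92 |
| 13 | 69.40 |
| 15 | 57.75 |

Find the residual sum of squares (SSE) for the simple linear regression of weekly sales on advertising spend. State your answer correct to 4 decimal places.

n = 4, Σx = 51, Σy = 218.51, Σxy = 2834.93, Σx² = 699, Σy² = 12330.9425
Sxx = Σx² − (Σx)²/n = 699 − 650.25 = 48.75
Sxy = Σxy − (Σx)(Σy)/n = 2834.93 − 2786.0025 = 48.9275
Syy = Σy² − (Σy)²/n = 12330.9425 − 11936.655025 = 394.287475
b = Sxy/Sxx = 48.9275/48.75 = 1.003641
SSE = Syy − b·Sxy = 394.287475 − 1.003641·48.9275 = 345.181829

345.1818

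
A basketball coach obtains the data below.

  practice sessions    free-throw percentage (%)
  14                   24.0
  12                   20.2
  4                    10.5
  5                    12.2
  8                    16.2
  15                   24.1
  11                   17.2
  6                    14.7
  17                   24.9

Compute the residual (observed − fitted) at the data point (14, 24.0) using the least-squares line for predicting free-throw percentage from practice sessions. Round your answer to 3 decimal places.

n = 9, Σx = 92, Σy = 164, Σxy = 1873.2, Σx² = 1116
Sxx = Σx² − (Σx)²/n = 1116 − 940.444444 = 175.555556
Sxy = Σxy − (Σx)(Σy)/n = 1873.2 − 1676.444444 = 196.755556
b = Sxy/Sxx = 196.755556/175.555556 = 1.120759
a = ȳ − b·x̄ = 18.222222 − 1.120759·10.222222 = 6.765570
ŷ(14) = 6.765570 + 1.120759·14 = 22.456203
residual = y − ŷ = 24.0 − 22.456203 = 1.543797

1.544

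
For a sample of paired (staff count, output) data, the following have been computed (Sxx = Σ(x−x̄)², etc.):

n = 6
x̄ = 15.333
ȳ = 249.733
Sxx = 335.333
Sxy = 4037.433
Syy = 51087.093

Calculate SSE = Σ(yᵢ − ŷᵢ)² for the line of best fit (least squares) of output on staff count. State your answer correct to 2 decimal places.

2476.11

b = Sxy/Sxx = 4037.433/335.333 = 12.040071
SSE = Syy − b·Sxy = 51087.093 − 12.040071·4037.433 = 2476.114571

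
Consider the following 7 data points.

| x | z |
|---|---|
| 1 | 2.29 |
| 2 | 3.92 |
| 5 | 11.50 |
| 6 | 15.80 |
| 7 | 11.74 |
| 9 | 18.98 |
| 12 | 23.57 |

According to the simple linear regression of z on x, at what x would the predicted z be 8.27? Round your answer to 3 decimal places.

n = 7, Σx = 42, Σy = 87.8, Σxy = 698.27, Σx² = 340
Sxx = Σx² − (Σx)²/n = 340 − 252 = 88
Sxy = Σxy − (Σx)(Σy)/n = 698.27 − 526.8 = 171.47
b = Sxy/Sxx = 171.47/88 = 1.948523
a = ȳ − b·x̄ = 12.542857 − 1.948523·6 = 0.851721
Set a + b·x = 8.27: x = (8.27 − 0.851721) / 1.948523 = 3.807130

3.807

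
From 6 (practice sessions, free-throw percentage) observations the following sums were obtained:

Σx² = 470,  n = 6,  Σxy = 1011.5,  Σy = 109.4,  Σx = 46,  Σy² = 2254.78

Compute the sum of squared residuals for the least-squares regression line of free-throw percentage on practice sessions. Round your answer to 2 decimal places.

Sxx = Σx² − (Σx)²/n = 470 − 352.666667 = 117.333333
Sxy = Σxy − (Σx)(Σy)/n = 1011.5 − 838.733333 = 172.766667
Syy = Σy² − (Σy)²/n = 2254.78 − 1994.726667 = 260.053333
b = Sxy/Sxx = 172.766667/117.333333 = 1.472443
SSE = Syy − b·Sxy = 260.053333 − 1.472443·172.766667 = 5.664233

5.66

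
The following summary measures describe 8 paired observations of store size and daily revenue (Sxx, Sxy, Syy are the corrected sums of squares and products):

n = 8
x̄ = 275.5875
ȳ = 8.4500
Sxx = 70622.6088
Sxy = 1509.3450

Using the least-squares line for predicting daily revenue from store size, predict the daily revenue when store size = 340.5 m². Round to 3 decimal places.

b = Sxy/Sxx = 1509.345/70622.6088 = 0.021372
a = ȳ − b·x̄ = 8.45 − 0.021372·275.5875 = 2.560149
ŷ(340.5) = a + b·340.5 = 2.560149 + 0.021372·340.5 = 9.837309

9.837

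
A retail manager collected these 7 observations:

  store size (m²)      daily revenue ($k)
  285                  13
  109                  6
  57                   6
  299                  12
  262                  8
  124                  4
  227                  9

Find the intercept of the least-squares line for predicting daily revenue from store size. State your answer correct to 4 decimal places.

2.6070

n = 7, Σx = 1363, Σy = 58, Σxy = 12924, Σx² = 321305
Sxx = Σx² − (Σx)²/n = 321305 − 265395.571429 = 55909.428571
Sxy = Σxy − (Σx)(Σy)/n = 12924 − 11293.428571 = 1630.571429
b = Sxy/Sxx = 1630.571429/55909.428571 = 0.029165
a = ȳ − b·x̄ = 8.285714 − 0.029165·194.714286 = 2.606966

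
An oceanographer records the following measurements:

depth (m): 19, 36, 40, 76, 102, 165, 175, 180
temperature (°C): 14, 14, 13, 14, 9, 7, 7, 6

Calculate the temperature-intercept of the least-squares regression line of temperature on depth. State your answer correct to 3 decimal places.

15.585

n = 8, Σx = 793, Σy = 84, Σxy = 6732, Σx² = 109687
Sxx = Σx² − (Σx)²/n = 109687 − 78606.125 = 31080.875
Sxy = Σxy − (Σx)(Σy)/n = 6732 − 8326.5 = -1594.5
b = Sxy/Sxx = -1594.5/31080.875 = -0.051302
a = ȳ − b·x̄ = 10.5 − (-0.051302)·99.125 = 15.585276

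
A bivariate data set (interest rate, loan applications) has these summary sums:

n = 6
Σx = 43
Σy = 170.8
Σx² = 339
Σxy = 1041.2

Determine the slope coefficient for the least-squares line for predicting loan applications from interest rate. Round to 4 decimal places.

-5.9308

Sxx = Σx² − (Σx)²/n = 339 − 308.166667 = 30.833333
Sxy = Σxy − (Σx)(Σy)/n = 1041.2 − 1224.066667 = -182.866667
b = Sxy/Sxx = -182.866667/30.833333 = -5.930811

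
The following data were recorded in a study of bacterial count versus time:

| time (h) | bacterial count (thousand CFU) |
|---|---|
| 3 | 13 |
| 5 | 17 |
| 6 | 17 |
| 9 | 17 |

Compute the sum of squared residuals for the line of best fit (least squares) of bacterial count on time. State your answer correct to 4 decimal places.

n = 4, Σx = 23, Σy = 64, Σxy = 379, Σx² = 151, Σy² = 1036
Sxx = Σx² − (Σx)²/n = 151 − 132.25 = 18.75
Sxy = Σxy − (Σx)(Σy)/n = 379 − 368 = 11
Syy = Σy² − (Σy)²/n = 1036 − 1024 = 12
b = Sxy/Sxx = 11/18.75 = 0.586667
SSE = Syy − b·Sxy = 12 − 0.586667·11 = 5.546667

5.5467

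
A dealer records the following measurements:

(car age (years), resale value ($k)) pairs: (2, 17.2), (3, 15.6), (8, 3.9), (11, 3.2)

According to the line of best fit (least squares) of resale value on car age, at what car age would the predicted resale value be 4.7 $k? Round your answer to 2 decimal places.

n = 4, Σx = 24, Σy = 39.9, Σxy = 147.6, Σx² = 198
Sxx = Σx² − (Σx)²/n = 198 − 144 = 54
Sxy = Σxy − (Σx)(Σy)/n = 147.6 − 239.4 = -91.8
b = Sxy/Sxx = -91.8/54 = -1.7
a = ȳ − b·x̄ = 9.975 − (-1.7)·6 = 20.175
Set a + b·x = 4.7: x = (4.7 − 20.175) / (-1.7) = 9.102941

9.10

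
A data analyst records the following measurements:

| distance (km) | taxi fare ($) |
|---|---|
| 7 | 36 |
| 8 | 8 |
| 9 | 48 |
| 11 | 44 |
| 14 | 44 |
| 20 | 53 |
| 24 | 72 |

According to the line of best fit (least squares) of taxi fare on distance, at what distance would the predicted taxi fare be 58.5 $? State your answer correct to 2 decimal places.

n = 7, Σx = 93, Σy = 305, Σxy = 4636, Σx² = 1487
Sxx = Σx² − (Σx)²/n = 1487 − 1235.571429 = 251.428571
Sxy = Σxy − (Σx)(Σy)/n = 4636 − 4052.142857 = 583.857143
b = Sxy/Sxx = 583.857143/251.428571 = 2.322159
a = ȳ − b·x̄ = 43.571429 − 2.322159·13.285714 = 12.719886
Set a + b·x = 58.5: x = (58.5 − 12.719886) / 2.322159 = 19.714460

19.71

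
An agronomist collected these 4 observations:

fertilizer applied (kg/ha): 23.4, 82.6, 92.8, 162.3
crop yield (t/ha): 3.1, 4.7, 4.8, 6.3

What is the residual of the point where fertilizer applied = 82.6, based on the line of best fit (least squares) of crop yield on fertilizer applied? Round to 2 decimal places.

n = 4, Σx = 361.1, Σy = 18.9, Σxy = 1928.69, Σx² = 42323.45
Sxx = Σx² − (Σx)²/n = 42323.45 − 32598.3025 = 9725.1475
Sxy = Σxy − (Σx)(Σy)/n = 1928.69 − 1706.1975 = 222.4925
b = Sxy/Sxx = 222.4925/9725.1475 = 0.022878
a = ȳ − b·x̄ = 4.725 − 0.022878·90.275 = 2.659683
ŷ(82.6) = 2.659683 + 0.022878·82.6 = 4.549411
residual = y − ŷ = 4.7 − 4.549411 = 0.150589

0.15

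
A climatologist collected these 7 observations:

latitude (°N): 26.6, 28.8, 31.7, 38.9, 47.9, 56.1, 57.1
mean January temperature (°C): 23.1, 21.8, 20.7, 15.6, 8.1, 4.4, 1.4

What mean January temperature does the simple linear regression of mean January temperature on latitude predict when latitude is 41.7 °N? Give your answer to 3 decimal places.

13.111

n = 7, Σx = 287.1, Σy = 95.1, Σxy = 3220.1, Σx² = 12757.13
Sxx = Σx² − (Σx)²/n = 12757.13 − 11775.201429 = 981.928571
Sxy = Σxy − (Σx)(Σy)/n = 3220.1 − 3900.458571 = -680.358571
b = Sxy/Sxx = -680.358571/981.928571 = -0.692880
a = ȳ − b·x̄ = 13.585714 − (-0.692880)·41.014286 = 42.003689
ŷ(41.7) = a + b·41.7 = 42.003689 + (-0.692880)·41.7 = 13.110597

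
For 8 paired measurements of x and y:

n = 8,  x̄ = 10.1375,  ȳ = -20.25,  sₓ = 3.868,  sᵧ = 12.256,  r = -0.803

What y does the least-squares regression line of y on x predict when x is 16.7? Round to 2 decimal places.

-36.95

b = r · sᵧ/sₓ = -0.803 · 12.256/3.868 = -2.544356
a = ȳ − b·x̄ = -20.25 − (-2.544356)·10.1375 = 5.543406
ŷ(16.7) = a + b·16.7 = 5.543406 + (-2.544356)·16.7 = -36.947335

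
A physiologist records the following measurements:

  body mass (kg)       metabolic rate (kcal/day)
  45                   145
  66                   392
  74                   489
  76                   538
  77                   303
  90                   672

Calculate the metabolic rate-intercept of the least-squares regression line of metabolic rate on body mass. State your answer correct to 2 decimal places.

n = 6, Σx = 428, Σy = 2539, Σxy = 193282, Σx² = 31662
Sxx = Σx² − (Σx)²/n = 31662 − 30530.666667 = 1131.333333
Sxy = Σxy − (Σx)(Σy)/n = 193282 − 181115.333333 = 12166.666667
b = Sxy/Sxx = 12166.666667/1131.333333 = 10.754272
a = ȳ − b·x̄ = 423.166667 − 10.754272·71.333333 = -343.971420

-343.97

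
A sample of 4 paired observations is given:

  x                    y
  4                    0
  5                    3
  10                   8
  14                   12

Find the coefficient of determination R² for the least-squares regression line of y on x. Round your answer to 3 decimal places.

0.978

n = 4, Σx = 33, Σy = 23, Σxy = 263, Σx² = 337, Σy² = 217
Sxx = Σx² − (Σx)²/n = 337 − 272.25 = 64.75
Sxy = Σxy − (Σx)(Σy)/n = 263 − 189.75 = 73.25
Syy = Σy² − (Σy)²/n = 217 − 132.25 = 84.75
R² = Sxy²/(Sxx·Syy) = (73.25)²/(64.75·84.75) = 0.977768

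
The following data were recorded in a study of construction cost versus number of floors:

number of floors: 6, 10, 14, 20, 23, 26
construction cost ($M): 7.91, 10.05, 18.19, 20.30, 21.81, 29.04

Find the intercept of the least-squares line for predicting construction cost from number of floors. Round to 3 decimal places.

n = 6, Σx = 99, Σy = 107.3, Σxy = 2065.29, Σx² = 1937
Sxx = Σx² − (Σx)²/n = 1937 − 1633.5 = 303.5
Sxy = Σxy − (Σx)(Σy)/n = 2065.29 − 1770.45 = 294.84
b = Sxy/Sxx = 294.84/303.5 = 0.971466
a = ȳ − b·x̄ = 17.883333 − 0.971466·16.5 = 1.854141

1.854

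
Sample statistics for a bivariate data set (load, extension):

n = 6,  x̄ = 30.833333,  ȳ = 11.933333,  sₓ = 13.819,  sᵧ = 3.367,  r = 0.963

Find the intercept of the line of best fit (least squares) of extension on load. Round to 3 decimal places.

4.699

b = r · sᵧ/sₓ = 0.963 · 3.367/13.819 = 0.234635
a = ȳ − b·x̄ = 11.933333 − 0.234635·30.833333 = 4.698754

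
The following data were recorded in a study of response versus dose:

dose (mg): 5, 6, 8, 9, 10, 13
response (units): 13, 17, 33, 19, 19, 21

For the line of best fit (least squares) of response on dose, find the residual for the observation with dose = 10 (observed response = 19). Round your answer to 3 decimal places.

n = 6, Σx = 51, Σy = 122, Σxy = 1065, Σx² = 475
Sxx = Σx² − (Σx)²/n = 475 − 433.5 = 41.5
Sxy = Σxy − (Σx)(Σy)/n = 1065 − 1037 = 28
b = Sxy/Sxx = 28/41.5 = 0.674699
a = ȳ − b·x̄ = 20.333333 − 0.674699·8.5 = 14.598394
ŷ(10) = 14.598394 + 0.674699·10 = 21.345382
residual = y − ŷ = 19 − 21.345382 = -2.345382

-2.345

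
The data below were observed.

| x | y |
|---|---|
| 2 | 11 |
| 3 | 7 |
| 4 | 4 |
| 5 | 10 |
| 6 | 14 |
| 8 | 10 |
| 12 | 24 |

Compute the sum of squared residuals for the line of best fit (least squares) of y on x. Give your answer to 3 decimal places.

n = 7, Σx = 40, Σy = 80, Σxy = 561, Σx² = 298, Σy² = 1158
Sxx = Σx² − (Σx)²/n = 298 − 228.571429 = 69.428571
Sxy = Σxy − (Σx)(Σy)/n = 561 − 457.142857 = 103.857143
Syy = Σy² − (Σy)²/n = 1158 − 914.285714 = 243.714286
b = Sxy/Sxx = 103.857143/69.428571 = 1.495885
SSE = Syy − b·Sxy = 243.714286 − 1.495885·103.857143 = 88.355967

88.356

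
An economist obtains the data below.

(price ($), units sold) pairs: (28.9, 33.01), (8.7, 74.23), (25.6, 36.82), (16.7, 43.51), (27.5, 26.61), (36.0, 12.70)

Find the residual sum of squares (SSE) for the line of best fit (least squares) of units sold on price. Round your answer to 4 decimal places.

160.3631

n = 6, Σx = 143.4, Σy = 226.88, Σxy = 4457.974, Σx² = 3897.4, Σy² = 10717.9676
Sxx = Σx² − (Σx)²/n = 3897.4 − 3427.26 = 470.14
Sxy = Σxy − (Σx)(Σy)/n = 4457.974 − 5422.432 = -964.458
Syy = Σy² − (Σy)²/n = 10717.9676 − 8579.089067 = 2138.878533
b = Sxy/Sxx = -964.458/470.14 = -2.051427
SSE = Syy − b·Sxy = 2138.878533 − (-2.051427)·(-964.458) = 160.363126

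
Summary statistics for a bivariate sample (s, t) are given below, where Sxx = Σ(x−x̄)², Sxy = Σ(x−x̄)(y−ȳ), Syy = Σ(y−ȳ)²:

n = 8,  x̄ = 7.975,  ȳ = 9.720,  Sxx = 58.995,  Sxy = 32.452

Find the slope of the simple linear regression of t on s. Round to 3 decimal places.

0.550

b = Sxy/Sxx = 32.452/58.995 = 0.550081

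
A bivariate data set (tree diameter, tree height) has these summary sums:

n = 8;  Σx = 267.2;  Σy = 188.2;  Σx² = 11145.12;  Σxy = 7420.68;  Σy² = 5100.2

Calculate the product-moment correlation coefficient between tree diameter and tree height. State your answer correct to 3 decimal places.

Sxx = Σx² − (Σx)²/n = 11145.12 − 8924.48 = 2220.64
Sxy = Σxy − (Σx)(Σy)/n = 7420.68 − 6285.88 = 1134.8
Syy = Σy² − (Σy)²/n = 5100.2 − 4427.405 = 672.795
r = Sxy/√(Sxx·Syy) = 1134.8/√(1494035.4888) = 1134.8/1222.307444 = 0.928408

0.928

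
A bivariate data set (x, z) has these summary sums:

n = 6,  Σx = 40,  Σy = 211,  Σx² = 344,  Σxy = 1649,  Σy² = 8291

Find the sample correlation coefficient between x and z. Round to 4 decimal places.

Sxx = Σx² − (Σx)²/n = 344 − 266.666667 = 77.333333
Sxy = Σxy − (Σx)(Σy)/n = 1649 − 1406.666667 = 242.333333
Syy = Σy² − (Σy)²/n = 8291 − 7420.166667 = 870.833333
r = Sxy/√(Sxx·Syy) = 242.333333/√(67344.444444) = 242.333333/259.508082 = 0.933818

0.9338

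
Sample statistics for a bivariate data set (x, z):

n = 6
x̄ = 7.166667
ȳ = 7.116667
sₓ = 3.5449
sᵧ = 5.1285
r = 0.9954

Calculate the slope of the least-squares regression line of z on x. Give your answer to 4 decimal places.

1.4401

b = r · sᵧ/sₓ = 0.9954 · 5.1285/3.5449 = 1.440071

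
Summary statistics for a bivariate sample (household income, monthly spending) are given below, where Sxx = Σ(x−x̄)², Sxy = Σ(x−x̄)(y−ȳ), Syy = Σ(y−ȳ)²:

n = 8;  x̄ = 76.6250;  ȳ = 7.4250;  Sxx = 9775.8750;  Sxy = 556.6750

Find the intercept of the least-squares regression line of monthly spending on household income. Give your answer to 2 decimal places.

3.06

b = Sxy/Sxx = 556.675/9775.875 = 0.056944
a = ȳ − b·x̄ = 7.425 − 0.056944·76.625 = 3.061685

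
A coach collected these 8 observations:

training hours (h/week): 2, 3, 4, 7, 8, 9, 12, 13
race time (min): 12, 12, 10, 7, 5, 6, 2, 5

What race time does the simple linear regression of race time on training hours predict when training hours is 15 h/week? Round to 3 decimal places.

0.950

n = 8, Σx = 58, Σy = 59, Σxy = 332, Σx² = 536
Sxx = Σx² − (Σx)²/n = 536 − 420.5 = 115.5
Sxy = Σxy − (Σx)(Σy)/n = 332 − 427.75 = -95.75
b = Sxy/Sxx = -95.75/115.5 = -0.829004
a = ȳ − b·x̄ = 7.375 − (-0.829004)·7.25 = 13.385281
ŷ(15) = a + b·15 = 13.385281 + (-0.829004)·15 = 0.950216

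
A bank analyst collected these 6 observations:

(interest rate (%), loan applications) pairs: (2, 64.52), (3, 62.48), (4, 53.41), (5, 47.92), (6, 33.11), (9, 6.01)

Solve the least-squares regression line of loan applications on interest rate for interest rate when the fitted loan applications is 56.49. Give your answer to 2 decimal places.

3.47

n = 6, Σx = 29, Σy = 267.45, Σxy = 1022.47, Σx² = 171
Sxx = Σx² − (Σx)²/n = 171 − 140.166667 = 30.833333
Sxy = Σxy − (Σx)(Σy)/n = 1022.47 − 1292.675 = -270.205
b = Sxy/Sxx = -270.205/30.833333 = -8.763405
a = ȳ − b·x̄ = 44.575 − (-8.763405)·4.833333 = 86.931459
Set a + b·x = 56.49: x = (56.49 − 86.931459) / (-8.763405) = 3.473702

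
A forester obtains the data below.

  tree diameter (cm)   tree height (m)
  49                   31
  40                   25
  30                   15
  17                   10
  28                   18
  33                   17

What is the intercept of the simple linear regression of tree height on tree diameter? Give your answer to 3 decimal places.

n = 6, Σx = 197, Σy = 116, Σxy = 4204, Σx² = 7063
Sxx = Σx² − (Σx)²/n = 7063 − 6468.166667 = 594.833333
Sxy = Σxy − (Σx)(Σy)/n = 4204 − 3808.666667 = 395.333333
b = Sxy/Sxx = 395.333333/594.833333 = 0.664612
a = ȳ − b·x̄ = 19.333333 − 0.664612·32.833333 = -2.488092

-2.488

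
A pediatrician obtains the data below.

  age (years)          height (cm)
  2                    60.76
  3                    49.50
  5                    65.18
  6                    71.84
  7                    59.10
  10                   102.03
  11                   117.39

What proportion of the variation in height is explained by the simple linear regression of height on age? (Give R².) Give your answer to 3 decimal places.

n = 7, Σx = 44, Σy = 525.8, Σxy = 3752.25, Σx² = 344, Σy² = 43234.7886
Sxx = Σx² − (Σx)²/n = 344 − 276.571429 = 67.428571
Sxy = Σxy − (Σx)(Σy)/n = 3752.25 − 3305.028571 = 447.221429
Syy = Σy² − (Σy)²/n = 43234.7886 − 39495.091429 = 3739.697171
R² = Sxy²/(Sxx·Syy) = (447.221429)²/(67.428571·3739.697171) = 0.793167

0.793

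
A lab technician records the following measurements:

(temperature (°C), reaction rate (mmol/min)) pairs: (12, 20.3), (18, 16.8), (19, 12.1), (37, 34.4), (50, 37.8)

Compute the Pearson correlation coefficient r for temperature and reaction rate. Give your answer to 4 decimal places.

0.8961

n = 5, Σx = 136, Σy = 121.4, Σxy = 3938.7, Σx² = 4698, Σy² = 3452.94
Sxx = Σx² − (Σx)²/n = 4698 − 3699.2 = 998.8
Sxy = Σxy − (Σx)(Σy)/n = 3938.7 − 3302.08 = 636.62
Syy = Σy² − (Σy)²/n = 3452.94 − 2947.592 = 505.348
r = Sxy/√(Sxx·Syy) = 636.62/√(504741.5824) = 636.62/710.451675 = 0.896078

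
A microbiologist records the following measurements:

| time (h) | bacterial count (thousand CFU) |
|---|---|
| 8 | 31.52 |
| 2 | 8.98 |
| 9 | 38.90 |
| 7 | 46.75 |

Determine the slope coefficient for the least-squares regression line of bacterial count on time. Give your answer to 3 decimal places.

4.396

n = 4, Σx = 26, Σy = 126.15, Σxy = 947.47, Σx² = 198
Sxx = Σx² − (Σx)²/n = 198 − 169 = 29
Sxy = Σxy − (Σx)(Σy)/n = 947.47 − 819.975 = 127.495
b = Sxy/Sxx = 127.495/29 = 4.396379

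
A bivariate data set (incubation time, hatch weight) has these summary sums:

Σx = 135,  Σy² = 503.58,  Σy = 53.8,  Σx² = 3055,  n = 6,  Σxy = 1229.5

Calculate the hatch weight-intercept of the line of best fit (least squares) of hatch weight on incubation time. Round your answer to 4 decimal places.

-15.4619

Sxx = Σx² − (Σx)²/n = 3055 − 3037.5 = 17.5
Sxy = Σxy − (Σx)(Σy)/n = 1229.5 − 1210.5 = 19
b = Sxy/Sxx = 19/17.5 = 1.085714
a = ȳ − b·x̄ = 8.966667 − 1.085714·22.5 = -15.461905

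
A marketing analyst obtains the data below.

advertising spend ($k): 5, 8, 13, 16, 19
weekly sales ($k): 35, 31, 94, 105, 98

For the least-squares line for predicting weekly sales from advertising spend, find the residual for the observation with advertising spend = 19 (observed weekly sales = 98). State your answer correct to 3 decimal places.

-14.028

n = 5, Σx = 61, Σy = 363, Σxy = 5187, Σx² = 875
Sxx = Σx² − (Σx)²/n = 875 − 744.2 = 130.8
Sxy = Σxy − (Σx)(Σy)/n = 5187 − 4428.6 = 758.4
b = Sxy/Sxx = 758.4/130.8 = 5.798165
a = ȳ − b·x̄ = 72.6 − 5.798165·12.2 = 1.862385
ŷ(19) = 1.862385 + 5.798165·19 = 112.027523
residual = y − ŷ = 98 − 112.027523 = -14.027523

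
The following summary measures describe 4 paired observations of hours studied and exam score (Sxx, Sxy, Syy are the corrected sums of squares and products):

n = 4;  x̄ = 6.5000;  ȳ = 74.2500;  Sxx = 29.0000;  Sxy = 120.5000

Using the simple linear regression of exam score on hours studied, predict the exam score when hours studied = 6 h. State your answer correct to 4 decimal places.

72.1724

b = Sxy/Sxx = 120.5/29 = 4.155172
a = ȳ − b·x̄ = 74.25 − 4.155172·6.5 = 47.241379
ŷ(6) = a + b·6 = 47.241379 + 4.155172·6 = 72.172414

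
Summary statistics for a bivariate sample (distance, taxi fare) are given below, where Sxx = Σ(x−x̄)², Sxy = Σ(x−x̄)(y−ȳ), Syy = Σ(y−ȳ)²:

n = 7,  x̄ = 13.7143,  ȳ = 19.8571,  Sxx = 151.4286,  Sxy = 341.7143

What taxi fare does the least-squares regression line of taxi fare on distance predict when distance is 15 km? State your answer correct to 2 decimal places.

22.76

b = Sxy/Sxx = 341.7143/151.4286 = 2.256603
a = ȳ − b·x̄ = 19.8571 − 2.256603·13.7143 = -11.090637
ŷ(15) = a + b·15 = -11.090637 + 2.256603·15 = 22.758415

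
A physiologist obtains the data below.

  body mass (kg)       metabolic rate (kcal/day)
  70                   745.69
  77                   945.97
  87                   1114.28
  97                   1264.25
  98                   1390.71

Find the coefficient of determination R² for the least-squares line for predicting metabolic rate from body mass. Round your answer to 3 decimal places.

0.972

n = 5, Σx = 429, Σy = 5460.9, Σxy = 480902.18, Σx² = 37411, Σy² = 6224935.102
Sxx = Σx² − (Σx)²/n = 37411 − 36808.2 = 602.8
Sxy = Σxy − (Σx)(Σy)/n = 480902.18 − 468545.22 = 12356.96
Syy = Σy² − (Σy)²/n = 6224935.102 − 5964285.762 = 260649.34
R² = Sxy²/(Sxx·Syy) = (12356.96)²/(602.8·260649.34) = 0.971837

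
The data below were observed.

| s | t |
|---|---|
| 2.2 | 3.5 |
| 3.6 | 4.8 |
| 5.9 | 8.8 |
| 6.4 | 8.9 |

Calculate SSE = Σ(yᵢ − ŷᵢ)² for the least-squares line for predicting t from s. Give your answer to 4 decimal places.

n = 4, Σx = 18.1, Σy = 26, Σxy = 133.86, Σx² = 93.57, Σy² = 191.94
Sxx = Σx² − (Σx)²/n = 93.57 − 81.9025 = 11.6675
Sxy = Σxy − (Σx)(Σy)/n = 133.86 − 117.65 = 16.21
Syy = Σy² − (Σy)²/n = 191.94 − 169 = 22.94
b = Sxy/Sxx = 16.21/11.6675 = 1.389329
SSE = Syy − b·Sxy = 22.94 − 1.389329·16.21 = 0.418972

0.4190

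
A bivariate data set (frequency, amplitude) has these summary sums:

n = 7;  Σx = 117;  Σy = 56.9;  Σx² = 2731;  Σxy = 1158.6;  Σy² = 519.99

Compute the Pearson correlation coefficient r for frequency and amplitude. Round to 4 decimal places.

Sxx = Σx² − (Σx)²/n = 2731 − 1955.571429 = 775.428571
Sxy = Σxy − (Σx)(Σy)/n = 1158.6 − 951.042857 = 207.557143
Syy = Σy² − (Σy)²/n = 519.99 − 462.515714 = 57.474286
r = Sxy/√(Sxx·Syy) = 207.557143/√(44567.203265) = 207.557143/211.109458 = 0.983173

0.9832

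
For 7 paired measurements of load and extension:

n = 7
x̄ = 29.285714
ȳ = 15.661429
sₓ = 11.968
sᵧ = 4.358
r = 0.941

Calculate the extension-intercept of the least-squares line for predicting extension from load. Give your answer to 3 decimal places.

5.627

b = r · sᵧ/sₓ = 0.941 · 4.358/11.968 = 0.342654
a = ȳ − b·x̄ = 15.661429 − 0.342654·29.285714 = 5.626574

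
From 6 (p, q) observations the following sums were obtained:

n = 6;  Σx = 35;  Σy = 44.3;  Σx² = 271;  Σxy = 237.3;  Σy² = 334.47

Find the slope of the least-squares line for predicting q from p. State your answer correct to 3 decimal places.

Sxx = Σx² − (Σx)²/n = 271 − 204.166667 = 66.833333
Sxy = Σxy − (Σx)(Σy)/n = 237.3 − 258.416667 = -21.116667
b = Sxy/Sxx = -21.116667/66.833333 = -0.315960

-0.316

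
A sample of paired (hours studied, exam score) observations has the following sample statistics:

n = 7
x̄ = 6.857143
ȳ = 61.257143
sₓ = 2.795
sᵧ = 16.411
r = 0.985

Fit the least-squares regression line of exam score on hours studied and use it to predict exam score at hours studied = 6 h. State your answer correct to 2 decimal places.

56.30

b = r · sᵧ/sₓ = 0.985 · 16.411/2.795 = 5.783483
a = ȳ − b·x̄ = 61.257143 − 5.783483·6.857143 = 21.598973
ŷ(6) = a + b·6 = 21.598973 + 5.783483·6 = 56.299871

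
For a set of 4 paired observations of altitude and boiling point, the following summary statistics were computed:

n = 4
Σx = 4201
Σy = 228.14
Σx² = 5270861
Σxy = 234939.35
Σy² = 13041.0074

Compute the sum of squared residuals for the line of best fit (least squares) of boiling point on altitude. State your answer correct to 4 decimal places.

Sxx = Σx² − (Σx)²/n = 5270861 − 4412100.25 = 858760.75
Sxy = Σxy − (Σx)(Σy)/n = 234939.35 − 239604.035 = -4664.685
Syy = Σy² − (Σy)²/n = 13041.0074 − 13011.9649 = 29.0425
b = Sxy/Sxx = -4664.685/858760.75 = -0.005432
SSE = Syy − b·Sxy = 29.0425 − (-0.005432)·(-4664.685) = 3.704493

3.7045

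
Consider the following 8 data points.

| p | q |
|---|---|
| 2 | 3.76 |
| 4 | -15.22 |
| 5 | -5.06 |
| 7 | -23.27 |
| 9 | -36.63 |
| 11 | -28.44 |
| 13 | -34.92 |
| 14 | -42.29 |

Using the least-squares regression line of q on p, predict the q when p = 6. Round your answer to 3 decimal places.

-15.550

n = 8, Σx = 65, Σy = -182.07, Σxy = -1930.08, Σx² = 661
Sxx = Σx² − (Σx)²/n = 661 − 528.125 = 132.875
Sxy = Σxy − (Σx)(Σy)/n = -1930.08 − (-1479.31875) = -450.76125
b = Sxy/Sxx = -450.76125/132.875 = -3.392371
a = ȳ − b·x̄ = -22.75875 − (-3.392371)·8.125 = 4.804262
ŷ(6) = a + b·6 = 4.804262 + (-3.392371)·6 = -15.549962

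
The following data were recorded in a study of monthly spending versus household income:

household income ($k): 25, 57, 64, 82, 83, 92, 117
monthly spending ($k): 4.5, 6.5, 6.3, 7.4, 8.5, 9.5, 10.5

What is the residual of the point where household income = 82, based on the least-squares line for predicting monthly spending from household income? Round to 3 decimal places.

-0.727

n = 7, Σx = 520, Σy = 53.2, Σxy = 4301, Σx² = 43736
Sxx = Σx² − (Σx)²/n = 43736 − 38628.571429 = 5107.428571
Sxy = Σxy − (Σx)(Σy)/n = 4301 − 3952 = 349
b = Sxy/Sxx = 349/5107.428571 = 0.068332
a = ȳ − b·x̄ = 7.6 − 0.068332·74.285714 = 2.523920
ŷ(82) = 2.523920 + 0.068332·82 = 8.127131
residual = y − ŷ = 7.4 − 8.127131 = -0.727131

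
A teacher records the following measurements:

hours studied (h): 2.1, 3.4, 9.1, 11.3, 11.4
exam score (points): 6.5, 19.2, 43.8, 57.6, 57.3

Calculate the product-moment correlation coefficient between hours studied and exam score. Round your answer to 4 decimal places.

n = 5, Σx = 37.3, Σy = 184.4, Σxy = 1781.61, Σx² = 356.43, Σy² = 8930.38
Sxx = Σx² − (Σx)²/n = 356.43 − 278.258 = 78.172
Sxy = Σxy − (Σx)(Σy)/n = 1781.61 − 1375.624 = 405.986
Syy = Σy² − (Σy)²/n = 8930.38 − 6800.672 = 2129.708
r = Sxy/√(Sxx·Syy) = 405.986/√(166483.533776) = 405.986/408.023938 = 0.995005

0.9950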